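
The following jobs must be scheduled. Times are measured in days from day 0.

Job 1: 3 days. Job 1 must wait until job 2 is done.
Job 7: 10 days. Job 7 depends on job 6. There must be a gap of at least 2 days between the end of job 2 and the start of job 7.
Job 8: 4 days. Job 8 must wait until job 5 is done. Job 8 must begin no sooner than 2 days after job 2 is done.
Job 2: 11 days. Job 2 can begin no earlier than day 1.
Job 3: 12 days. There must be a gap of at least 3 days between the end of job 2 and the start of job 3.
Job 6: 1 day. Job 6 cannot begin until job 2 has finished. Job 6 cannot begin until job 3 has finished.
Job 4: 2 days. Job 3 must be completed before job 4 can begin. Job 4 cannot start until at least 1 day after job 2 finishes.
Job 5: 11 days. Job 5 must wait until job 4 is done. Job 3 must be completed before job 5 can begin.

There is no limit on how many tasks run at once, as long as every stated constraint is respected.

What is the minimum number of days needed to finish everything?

44

After its own release at day 1, job 2 can start at day 1 and finishes at day 12.
Job 3 cannot begin until job 2 (finishes day 12, plus 3-day gap → day 15). It runs from day 15 to 15 + 12 = day 27.
For job 6: job 2 (finishes day 12); job 3 (finishes day 27). Taking the maximum gives a start of day 27, and it finishes at 27 + 1 = day 28.
Job 7 cannot start until job 6 (finishes day 28); job 2 (finishes day 12, plus 2-day gap → day 14). The controlling bound is day 28, so job 7 finishes at 28 + 10 = day 38.
Job 4 cannot start until job 3 (finishes day 27); job 2 (finishes day 12, plus 1-day gap → day 13). The controlling bound is day 27, so job 4 finishes at 27 + 2 = day 29.
Job 5 cannot start until job 4 (finishes day 29); job 3 (finishes day 27). The controlling bound is day 29, so job 5 finishes at 29 + 11 = day 40.
For job 8: job 5 (finishes day 40); job 2 (finishes day 12, plus 2-day gap → day 14). Taking the maximum gives a start of day 40, and it finishes at 40 + 4 = day 44.
Job 1 waits on job 2 (finishes day 12), so it starts at day 12 and finishes at 12 + 3 = day 15.
All tasks are finished once the last one completes. Finish times: Job 1 at 15, Job 2 at 12, Job 3 at 27, Job 4 at 29, Job 5 at 40, Job 6 at 28, Job 7 at 38, Job 8 at 44. The latest is day 44.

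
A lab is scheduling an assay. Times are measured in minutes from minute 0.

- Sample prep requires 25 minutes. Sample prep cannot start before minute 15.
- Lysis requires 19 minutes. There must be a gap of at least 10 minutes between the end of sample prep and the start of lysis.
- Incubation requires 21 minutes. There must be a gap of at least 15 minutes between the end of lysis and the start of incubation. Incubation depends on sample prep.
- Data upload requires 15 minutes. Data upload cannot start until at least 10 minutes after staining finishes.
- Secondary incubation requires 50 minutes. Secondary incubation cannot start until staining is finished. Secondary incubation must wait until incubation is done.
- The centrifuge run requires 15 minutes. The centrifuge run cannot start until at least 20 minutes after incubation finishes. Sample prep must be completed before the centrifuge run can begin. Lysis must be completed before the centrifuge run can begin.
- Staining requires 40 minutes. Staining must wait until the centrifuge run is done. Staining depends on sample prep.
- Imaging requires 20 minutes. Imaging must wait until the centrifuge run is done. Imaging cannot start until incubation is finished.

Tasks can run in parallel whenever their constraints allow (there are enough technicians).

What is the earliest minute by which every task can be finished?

230

After its own release at minute 15, sample prep can start at minute 15 and finishes at minute 40.
Lysis cannot begin until sample prep (finishes minute 40, plus 10-minute gap → minute 50). It runs from minute 50 to 50 + 19 = minute 69.
Incubation cannot start until lysis (finishes minute 69, plus 15-minute gap → minute 84); sample prep (finishes minute 40). The controlling bound is minute 84, so incubation finishes at 84 + 21 = minute 105.
For the centrifuge run: incubation (finishes minute 105, plus 20-minute gap → minute 125); sample prep (finishes minute 40); lysis (finishes minute 69). Taking the maximum gives a start of minute 125, and it finishes at 125 + 15 = minute 140.
For imaging: the centrifuge run (finishes minute 140); incubation (finishes minute 105). Taking the maximum gives a start of minute 140, and it finishes at 140 + 20 = minute 160.
For staining: the centrifuge run (finishes minute 140); sample prep (finishes minute 40). Taking the maximum gives a start of minute 140, and it finishes at 140 + 40 = minute 180.
Data upload cannot begin until staining (finishes minute 180, plus 10-minute gap → minute 190). It runs from minute 190 to 190 + 15 = minute 205.
Secondary incubation needs all of staining (finishes minute 180); incubation (finishes minute 105). That puts its earliest start at minute 180; it finishes at 180 + 50 = minute 230.
All tasks are finished once the last one completes. Finish times: Sample prep at 40, Lysis at 69, Incubation at 105, The centrifuge run at 140, Staining at 180, Secondary incubation at 230, Imaging at 160, Data upload at 205. The latest is minute 230.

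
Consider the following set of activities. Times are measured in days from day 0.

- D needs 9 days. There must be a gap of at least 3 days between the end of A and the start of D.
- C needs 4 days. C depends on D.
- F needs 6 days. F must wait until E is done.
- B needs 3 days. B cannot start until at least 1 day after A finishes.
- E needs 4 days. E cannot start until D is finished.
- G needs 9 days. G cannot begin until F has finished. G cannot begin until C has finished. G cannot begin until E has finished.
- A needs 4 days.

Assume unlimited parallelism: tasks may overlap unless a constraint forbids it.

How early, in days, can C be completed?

20

A has no prerequisites, so it starts at day 0 and finishes at day 4.
After A (finishes day 4, plus 3-day gap → day 7), D can start at day 7 and finishes at day 16.
C cannot begin until D (finishes day 16). It runs from day 16 to 16 + 4 = day 20.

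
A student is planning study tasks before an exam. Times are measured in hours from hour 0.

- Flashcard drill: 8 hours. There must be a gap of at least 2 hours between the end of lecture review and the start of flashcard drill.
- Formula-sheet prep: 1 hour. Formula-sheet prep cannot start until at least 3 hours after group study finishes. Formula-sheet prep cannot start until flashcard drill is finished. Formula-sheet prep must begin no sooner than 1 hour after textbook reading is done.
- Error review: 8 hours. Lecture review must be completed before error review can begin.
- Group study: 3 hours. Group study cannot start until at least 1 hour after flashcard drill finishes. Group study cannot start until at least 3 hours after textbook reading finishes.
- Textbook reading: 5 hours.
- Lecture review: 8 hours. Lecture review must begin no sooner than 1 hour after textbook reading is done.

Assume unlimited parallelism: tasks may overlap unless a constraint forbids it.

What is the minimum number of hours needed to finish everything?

Textbook reading can start immediately at hour 0; it finishes at hour 5.
After textbook reading (finishes hour 5, plus 1-hour gap → hour 6), lecture review can start at hour 6 and finishes at hour 14.
Error review cannot begin until lecture review (finishes hour 14). It runs from hour 14 to 14 + 8 = hour 22.
Flashcard drill waits on lecture review (finishes hour 14, plus 2-hour gap → hour 16), so it starts at hour 16 and finishes at 16 + 8 = hour 24.
Group study has to wait for flashcard drill (finishes hour 24, plus 1-hour gap → hour 25); textbook reading (finishes hour 5, plus 3-hour gap → hour 8). The latest of these is hour 25, so group study runs hour 25 to 25 + 3 = hour 28.
Formula-sheet prep cannot start until group study (finishes hour 28, plus 3-hour gap → hour 31); flashcard drill (finishes hour 24); textbook reading (finishes hour 5, plus 1-hour gap → hour 6). The controlling bound is hour 31, so formula-sheet prep finishes at 31 + 1 = hour 32.
All tasks are finished once the last one completes. Finish times: Textbook reading at 5, Lecture review at 14, Flashcard drill at 24, Error review at 22, Group study at 28, Formula-sheet prep at 32. The latest is hour 32.

32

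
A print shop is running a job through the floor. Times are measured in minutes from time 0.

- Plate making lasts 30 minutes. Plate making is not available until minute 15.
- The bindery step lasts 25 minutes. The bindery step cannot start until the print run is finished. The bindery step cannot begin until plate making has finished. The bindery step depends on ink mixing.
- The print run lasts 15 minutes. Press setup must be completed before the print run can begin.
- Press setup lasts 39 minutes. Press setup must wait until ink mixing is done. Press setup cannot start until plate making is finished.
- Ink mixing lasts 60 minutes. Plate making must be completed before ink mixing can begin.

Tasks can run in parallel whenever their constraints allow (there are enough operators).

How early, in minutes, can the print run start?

Plate making cannot begin until its own release at minute 15. It runs from minute 15 to 15 + 30 = minute 45.
After plate making (finishes minute 45), ink mixing can start at minute 45 and finishes at minute 105.
Press setup needs all of ink mixing (finishes minute 105); plate making (finishes minute 45). That puts its earliest start at minute 105; it finishes at 105 + 39 = minute 144.
The print run waits on press setup (finishes minute 144), so the earliest it can start is minute 144.

144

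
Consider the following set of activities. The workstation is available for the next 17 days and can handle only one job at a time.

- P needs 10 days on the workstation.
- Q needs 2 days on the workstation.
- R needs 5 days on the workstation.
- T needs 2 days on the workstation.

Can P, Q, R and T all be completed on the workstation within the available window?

No

Running back to back, the jobs need 10 + 2 + 5 + 2 = 19 days on the workstation.
Since 19 > 17, they cannot all fit.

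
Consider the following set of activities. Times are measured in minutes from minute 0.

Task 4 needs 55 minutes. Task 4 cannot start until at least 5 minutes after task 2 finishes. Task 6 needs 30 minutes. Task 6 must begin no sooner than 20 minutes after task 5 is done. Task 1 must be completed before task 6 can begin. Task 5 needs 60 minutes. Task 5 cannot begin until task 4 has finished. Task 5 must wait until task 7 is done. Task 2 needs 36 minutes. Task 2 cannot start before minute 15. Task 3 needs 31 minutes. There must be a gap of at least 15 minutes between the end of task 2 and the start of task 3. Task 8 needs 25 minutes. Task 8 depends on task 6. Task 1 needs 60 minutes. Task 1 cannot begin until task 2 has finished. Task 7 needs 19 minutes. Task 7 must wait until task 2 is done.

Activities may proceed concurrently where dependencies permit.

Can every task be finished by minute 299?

Task 2 waits on its own release at minute 15, so it starts at minute 15 and finishes at 15 + 36 = minute 51.
After task 2 (finishes minute 51), task 7 can start at minute 51 and finishes at minute 70.
After task 2 (finishes minute 51, plus 5-minute gap → minute 56), task 4 can start at minute 56 and finishes at minute 111.
Task 5 needs all of task 4 (finishes minute 111); task 7 (finishes minute 70). That puts its earliest start at minute 111; it finishes at 111 + 60 = minute 171.
After task 2 (finishes minute 51, plus 15-minute gap → minute 66), task 3 can start at minute 66 and finishes at minute 97.
After task 2 (finishes minute 51), task 1 can start at minute 51 and finishes at minute 111.
Task 6 has to wait for task 5 (finishes minute 171, plus 20-minute gap → minute 191); task 1 (finishes minute 111). The latest of these is minute 191, so task 6 runs minute 191 to 191 + 30 = minute 221.
After task 6 (finishes minute 221), task 8 can start at minute 221 and finishes at minute 246.
Every task is finished by minute 246, which is no later than the deadline of 299, so the schedule is feasible.

Yes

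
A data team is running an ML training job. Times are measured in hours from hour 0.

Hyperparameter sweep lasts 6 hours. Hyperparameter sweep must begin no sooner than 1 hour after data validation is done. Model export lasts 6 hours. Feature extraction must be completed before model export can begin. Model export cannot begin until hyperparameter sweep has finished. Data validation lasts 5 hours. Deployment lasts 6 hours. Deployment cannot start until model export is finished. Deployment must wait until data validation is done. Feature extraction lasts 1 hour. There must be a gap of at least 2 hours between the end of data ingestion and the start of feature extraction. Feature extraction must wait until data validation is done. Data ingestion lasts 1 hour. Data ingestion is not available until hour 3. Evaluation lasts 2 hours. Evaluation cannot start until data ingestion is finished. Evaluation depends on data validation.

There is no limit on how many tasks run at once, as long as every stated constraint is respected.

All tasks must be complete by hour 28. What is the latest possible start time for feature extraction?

To finish by hour 28, deployment (duration 6) must start no later than hour 22.
Model export feeds into deployment (must start by hour 22); so model export must finish by hour 22 and therefore start by hour 16.
Feature extraction must finish before model export (must start by hour 16). With a 1-hour duration, feature extraction must start by 16 − 1 = hour 15.

15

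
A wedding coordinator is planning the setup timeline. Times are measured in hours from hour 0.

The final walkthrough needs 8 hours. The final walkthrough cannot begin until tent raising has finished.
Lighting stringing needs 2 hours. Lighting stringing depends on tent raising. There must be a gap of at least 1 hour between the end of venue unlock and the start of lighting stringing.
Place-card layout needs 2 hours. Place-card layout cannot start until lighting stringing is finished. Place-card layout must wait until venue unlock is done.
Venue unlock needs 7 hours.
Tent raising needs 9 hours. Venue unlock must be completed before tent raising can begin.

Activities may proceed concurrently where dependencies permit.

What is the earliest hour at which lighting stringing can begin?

16

Venue unlock has no prerequisites, so it starts at hour 0 and finishes at hour 7.
Tent raising waits on venue unlock (finishes hour 7), so it starts at hour 7 and finishes at 7 + 9 = hour 16.
Lighting stringing waits on tent raising (finishes hour 16); venue unlock (finishes hour 7, plus 1-hour gap → hour 8). The latest of these is hour 16, which is the earliest lighting stringing can start.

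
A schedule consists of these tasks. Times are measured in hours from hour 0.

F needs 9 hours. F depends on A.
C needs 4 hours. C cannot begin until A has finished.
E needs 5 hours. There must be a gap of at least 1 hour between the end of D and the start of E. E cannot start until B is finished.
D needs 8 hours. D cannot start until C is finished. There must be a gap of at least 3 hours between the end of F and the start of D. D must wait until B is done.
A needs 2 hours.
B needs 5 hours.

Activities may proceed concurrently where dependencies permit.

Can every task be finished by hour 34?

Yes

B can start immediately at hour 0; it finishes at hour 5.
A can start immediately at hour 0; it finishes at hour 2.
After A (finishes hour 2), F can start at hour 2 and finishes at hour 11.
After A (finishes hour 2), C can start at hour 2 and finishes at hour 6.
D cannot start until C (finishes hour 6); F (finishes hour 11, plus 3-hour gap → hour 14); B (finishes hour 5). The controlling bound is hour 14, so D finishes at 14 + 8 = hour 22.
E has to wait for D (finishes hour 22, plus 1-hour gap → hour 23); B (finishes hour 5). The latest of these is hour 23, so E runs hour 23 to 23 + 5 = hour 28.
Every task is finished by hour 28, which is no later than the deadline of 34, so the schedule is feasible.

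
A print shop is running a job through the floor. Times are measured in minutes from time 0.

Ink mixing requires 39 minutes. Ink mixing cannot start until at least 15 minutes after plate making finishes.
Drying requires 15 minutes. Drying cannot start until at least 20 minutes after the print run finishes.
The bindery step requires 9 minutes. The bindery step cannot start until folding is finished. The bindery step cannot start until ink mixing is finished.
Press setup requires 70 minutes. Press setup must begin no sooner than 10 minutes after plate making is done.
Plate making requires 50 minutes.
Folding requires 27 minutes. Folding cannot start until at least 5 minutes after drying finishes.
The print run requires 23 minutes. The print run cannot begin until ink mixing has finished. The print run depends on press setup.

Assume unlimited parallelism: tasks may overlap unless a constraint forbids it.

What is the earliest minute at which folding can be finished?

Plate making has no prerequisites, so it starts at minute 0 and finishes at minute 50.
Press setup cannot begin until plate making (finishes minute 50, plus 10-minute gap → minute 60). It runs from minute 60 to 60 + 70 = minute 130.
After plate making (finishes minute 50, plus 15-minute gap → minute 65), ink mixing can start at minute 65 and finishes at minute 104.
For the print run: ink mixing (finishes minute 104); press setup (finishes minute 130). Taking the maximum gives a start of minute 130, and it finishes at 130 + 23 = minute 153.
Drying waits on the print run (finishes minute 153, plus 20-minute gap → minute 173), so it starts at minute 173 and finishes at 173 + 15 = minute 188.
After drying (finishes minute 188, plus 5-minute gap → minute 193), folding can start at minute 193 and finishes at minute 220.

220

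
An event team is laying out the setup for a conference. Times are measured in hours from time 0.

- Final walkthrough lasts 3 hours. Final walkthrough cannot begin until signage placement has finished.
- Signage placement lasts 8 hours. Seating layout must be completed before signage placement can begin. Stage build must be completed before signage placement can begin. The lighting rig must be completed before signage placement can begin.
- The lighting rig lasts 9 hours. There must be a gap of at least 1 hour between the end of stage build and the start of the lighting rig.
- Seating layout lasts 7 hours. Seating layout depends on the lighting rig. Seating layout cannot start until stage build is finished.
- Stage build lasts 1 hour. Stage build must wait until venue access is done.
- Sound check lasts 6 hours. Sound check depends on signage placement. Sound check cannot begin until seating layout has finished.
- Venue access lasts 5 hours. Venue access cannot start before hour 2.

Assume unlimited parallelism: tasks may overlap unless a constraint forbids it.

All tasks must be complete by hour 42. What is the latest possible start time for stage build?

10

To finish by hour 42, sound check (duration 6) must start no later than hour 36.
Final walkthrough must finish by hour 42; it takes 3 hours, so it must start by 42 − 3 = hour 39.
For signage placement: sound check (must start by hour 36); final walkthrough (must start by hour 39). The most restrictive is hour 36; with an 8-hour duration, signage placement must start by hour 28.
Seating layout has several dependents: signage placement (must start by hour 28); sound check (must start by hour 36). The earliest of those limits is hour 28, so seating layout must start by 28 − 7 = hour 21.
The lighting rig has several dependents: seating layout (must start by hour 21); signage placement (must start by hour 28). The earliest of those limits is hour 21, so the lighting rig must start by 21 − 9 = hour 12.
Stage build feeds the lighting rig (must start by hour 12, minus 1-hour gap → hour 11); seating layout (must start by hour 21); signage placement (must start by hour 28). Taking the minimum, stage build must finish by hour 11 and start by 11 − 1 = hour 10.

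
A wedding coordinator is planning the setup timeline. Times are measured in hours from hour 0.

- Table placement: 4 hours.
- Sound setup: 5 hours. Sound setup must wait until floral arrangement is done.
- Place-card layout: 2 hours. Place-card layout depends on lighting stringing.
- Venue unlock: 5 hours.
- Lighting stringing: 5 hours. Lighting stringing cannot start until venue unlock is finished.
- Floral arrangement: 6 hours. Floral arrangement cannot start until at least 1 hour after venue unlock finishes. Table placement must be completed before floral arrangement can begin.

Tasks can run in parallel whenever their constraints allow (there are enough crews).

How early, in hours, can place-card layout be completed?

12

Venue unlock can start immediately at hour 0; it finishes at hour 5.
Lighting stringing cannot begin until venue unlock (finishes hour 5). It runs from hour 5 to 5 + 5 = hour 10.
Place-card layout waits on lighting stringing (finishes hour 10), so it starts at hour 10 and finishes at 10 + 2 = hour 12.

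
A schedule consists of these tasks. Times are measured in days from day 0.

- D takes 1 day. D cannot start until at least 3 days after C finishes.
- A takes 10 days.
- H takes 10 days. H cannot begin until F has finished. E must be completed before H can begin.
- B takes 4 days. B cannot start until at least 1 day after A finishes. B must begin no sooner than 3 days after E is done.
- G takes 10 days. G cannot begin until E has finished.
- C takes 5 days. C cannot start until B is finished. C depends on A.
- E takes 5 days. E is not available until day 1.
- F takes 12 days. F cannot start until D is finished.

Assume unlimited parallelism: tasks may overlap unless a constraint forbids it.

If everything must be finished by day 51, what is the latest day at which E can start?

To finish by day 51, H (duration 10) must start no later than day 41.
F must finish before H (must start by day 41). With a 12-day duration, F must start by 41 − 12 = day 29.
D feeds into F (must start by day 29); so D must finish by day 29 and therefore start by day 28.
Since D (must start by day 28, minus 3-day gap → day 25) depends on it, C must finish by day 25. Backing off its 5-day duration gives a latest start of day 20.
Since C (must start by day 20) depends on it, B must finish by day 20. Backing off its 4-day duration gives a latest start of day 16.
Nothing follows G; the deadline of day 51 is its only limit. It must start by 51 − 10 = day 41.
For E: B (must start by day 16, minus 3-day gap → day 13); G (must start by day 41); H (must start by day 41). The most restrictive is day 13; with a 5-day duration, E must start by day 8.

8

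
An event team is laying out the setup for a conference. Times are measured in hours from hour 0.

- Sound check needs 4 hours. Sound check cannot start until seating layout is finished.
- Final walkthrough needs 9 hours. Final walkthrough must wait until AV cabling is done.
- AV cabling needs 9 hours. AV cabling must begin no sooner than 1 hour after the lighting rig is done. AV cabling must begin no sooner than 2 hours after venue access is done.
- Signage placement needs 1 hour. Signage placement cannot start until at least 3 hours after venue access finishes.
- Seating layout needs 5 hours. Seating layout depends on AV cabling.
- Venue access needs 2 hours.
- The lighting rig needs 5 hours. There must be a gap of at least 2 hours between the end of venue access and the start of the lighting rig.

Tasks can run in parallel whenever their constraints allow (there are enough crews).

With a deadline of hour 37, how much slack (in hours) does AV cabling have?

Venue access has no prerequisites, so it starts at hour 0 and finishes at hour 2.
The lighting rig cannot begin until venue access (finishes hour 2, plus 2-hour gap → hour 4). It runs from hour 4 to 4 + 5 = hour 9.
AV cabling cannot start until the lighting rig (finishes hour 9, plus 1-hour gap → hour 10); venue access (finishes hour 2, plus 2-hour gap → hour 4). The controlling bound is hour 10, so AV cabling finishes at 10 + 9 = hour 19.

Working backward from the deadline:
Sound check has no dependents, so it just needs to finish by hour 37. Starting by 37 − 4 = hour 33 achieves that.
Seating layout must finish before sound check (must start by hour 33). With a 5-hour duration, seating layout must start by 33 − 5 = hour 28.
To finish by hour 37, final walkthrough (duration 9) must start no later than hour 28.
AV cabling has several dependents: seating layout (must start by hour 28); final walkthrough (must start by hour 28). The earliest of those limits is hour 28, so AV cabling must start by 28 − 9 = hour 19.
So AV cabling can start as early as hour 10 and as late as hour 19, giving 19 − 10 = 9 hours of slack.

9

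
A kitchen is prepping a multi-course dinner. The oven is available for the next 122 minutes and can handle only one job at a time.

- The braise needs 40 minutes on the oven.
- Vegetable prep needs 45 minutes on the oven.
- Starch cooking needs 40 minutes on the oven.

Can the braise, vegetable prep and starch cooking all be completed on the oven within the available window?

Running back to back, the jobs need 40 + 45 + 40 = 125 minutes on the oven.
Since 125 > 122, they cannot all fit.

No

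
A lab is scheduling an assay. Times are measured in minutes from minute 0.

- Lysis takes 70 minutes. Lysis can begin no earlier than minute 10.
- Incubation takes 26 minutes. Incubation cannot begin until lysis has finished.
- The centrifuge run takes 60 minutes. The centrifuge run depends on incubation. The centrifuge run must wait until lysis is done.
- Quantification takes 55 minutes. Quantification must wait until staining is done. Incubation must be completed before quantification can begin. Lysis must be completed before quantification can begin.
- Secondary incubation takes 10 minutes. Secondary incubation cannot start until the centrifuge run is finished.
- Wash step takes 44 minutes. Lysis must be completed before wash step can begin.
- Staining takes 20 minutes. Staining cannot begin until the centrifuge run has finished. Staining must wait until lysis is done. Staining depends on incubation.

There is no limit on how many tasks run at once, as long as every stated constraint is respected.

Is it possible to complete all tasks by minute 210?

Lysis cannot begin until its own release at minute 10. It runs from minute 10 to 10 + 70 = minute 80.
Wash step waits on lysis (finishes minute 80), so it starts at minute 80 and finishes at 80 + 44 = minute 124.
After lysis (finishes minute 80), incubation can start at minute 80 and finishes at minute 106.
The centrifuge run cannot start until incubation (finishes minute 106); lysis (finishes minute 80). The controlling bound is minute 106, so the centrifuge run finishes at 106 + 60 = minute 166.
Secondary incubation waits on the centrifuge run (finishes minute 166), so it starts at minute 166 and finishes at 166 + 10 = minute 176.
Staining cannot start until the centrifuge run (finishes minute 166); lysis (finishes minute 80); incubation (finishes minute 106). The controlling bound is minute 166, so staining finishes at 166 + 20 = minute 186.
Quantification needs all of staining (finishes minute 186); incubation (finishes minute 106); lysis (finishes minute 80). That puts its earliest start at minute 186; it finishes at 186 + 55 = minute 241.
The earliest everything can be done is minute 241, which is after the deadline of 210, so it is not possible.

No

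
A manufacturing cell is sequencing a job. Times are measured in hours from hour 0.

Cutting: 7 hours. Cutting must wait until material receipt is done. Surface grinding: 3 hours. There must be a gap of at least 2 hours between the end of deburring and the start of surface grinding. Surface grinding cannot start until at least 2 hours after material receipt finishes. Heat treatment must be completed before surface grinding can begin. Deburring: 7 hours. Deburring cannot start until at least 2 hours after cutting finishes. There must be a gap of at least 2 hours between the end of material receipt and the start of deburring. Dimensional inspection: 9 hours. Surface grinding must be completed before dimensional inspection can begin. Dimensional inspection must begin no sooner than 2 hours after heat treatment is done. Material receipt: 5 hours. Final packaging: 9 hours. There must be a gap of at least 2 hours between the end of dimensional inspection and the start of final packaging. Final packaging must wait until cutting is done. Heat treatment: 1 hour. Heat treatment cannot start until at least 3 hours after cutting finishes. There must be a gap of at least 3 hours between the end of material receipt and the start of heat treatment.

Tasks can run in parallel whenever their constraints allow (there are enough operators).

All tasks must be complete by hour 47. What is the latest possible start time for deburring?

15

Final packaging must finish by hour 47; it takes 9 hours, so it must start by 47 − 9 = hour 38.
Since final packaging (must start by hour 38, minus 2-hour gap → hour 36) depends on it, dimensional inspection must finish by hour 36. Backing off its 9-hour duration gives a latest start of hour 27.
Surface grinding must finish before dimensional inspection (must start by hour 27). With a 3-hour duration, surface grinding must start by 27 − 3 = hour 24.
Deburring feeds into surface grinding (must start by hour 24, minus 2-hour gap → hour 22); so deburring must finish by hour 22 and therefore start by hour 15.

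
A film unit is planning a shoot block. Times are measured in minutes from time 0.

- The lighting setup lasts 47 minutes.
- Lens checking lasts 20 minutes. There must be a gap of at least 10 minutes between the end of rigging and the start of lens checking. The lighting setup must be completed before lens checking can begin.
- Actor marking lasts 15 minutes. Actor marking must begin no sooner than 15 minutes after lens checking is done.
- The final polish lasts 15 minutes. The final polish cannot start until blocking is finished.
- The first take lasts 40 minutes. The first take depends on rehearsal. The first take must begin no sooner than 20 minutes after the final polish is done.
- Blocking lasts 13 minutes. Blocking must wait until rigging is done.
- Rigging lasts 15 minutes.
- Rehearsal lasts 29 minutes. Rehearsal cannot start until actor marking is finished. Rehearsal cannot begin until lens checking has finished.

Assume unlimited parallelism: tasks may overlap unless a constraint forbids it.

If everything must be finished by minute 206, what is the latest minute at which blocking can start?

To finish by minute 206, the first take (duration 40) must start no later than minute 166.
The final polish has to be done before the first take (must start by minute 166, minus 20-minute gap → minute 146). That means finishing by minute 146, i.e. starting by 146 − 15 = minute 131.
Blocking must finish before the final polish (must start by minute 131). With a 13-minute duration, blocking must start by 131 − 13 = minute 118.

118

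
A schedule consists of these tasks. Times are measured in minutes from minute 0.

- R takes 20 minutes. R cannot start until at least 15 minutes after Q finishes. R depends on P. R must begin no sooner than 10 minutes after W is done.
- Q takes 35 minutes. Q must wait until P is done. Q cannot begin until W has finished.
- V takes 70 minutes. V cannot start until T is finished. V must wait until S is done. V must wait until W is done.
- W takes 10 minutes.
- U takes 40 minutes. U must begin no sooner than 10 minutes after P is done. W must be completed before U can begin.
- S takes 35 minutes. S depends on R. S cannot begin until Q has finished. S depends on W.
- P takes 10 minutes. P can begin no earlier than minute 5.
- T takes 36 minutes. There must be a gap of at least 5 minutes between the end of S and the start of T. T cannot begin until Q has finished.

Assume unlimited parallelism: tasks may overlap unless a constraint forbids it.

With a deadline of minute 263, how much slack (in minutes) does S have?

Nothing blocks W, so it runs from minute 0 to minute 10.
P waits on its own release at minute 5, so it starts at minute 5 and finishes at 5 + 10 = minute 15.
Q needs all of P (finishes minute 15); W (finishes minute 10). That puts its earliest start at minute 15; it finishes at 15 + 35 = minute 50.
For R: Q (finishes minute 50, plus 15-minute gap → minute 65); P (finishes minute 15); W (finishes minute 10, plus 10-minute gap → minute 20). Taking the maximum gives a start of minute 65, and it finishes at 65 + 20 = minute 85.
S cannot start until R (finishes minute 85); Q (finishes minute 50); W (finishes minute 10). The controlling bound is minute 85, so S finishes at 85 + 35 = minute 120.

Working backward from the deadline:
To finish by minute 263, V (duration 70) must start no later than minute 193.
T must finish before V (must start by minute 193). With a 36-minute duration, T must start by 193 − 36 = minute 157.
For S: T (must start by minute 157, minus 5-minute gap → minute 152); V (must start by minute 193). The most restrictive is minute 152; with a 35-minute duration, S must start by minute 117.
So S can start as early as minute 85 and as late as minute 117, giving 117 − 85 = 32 minutes of slack.

32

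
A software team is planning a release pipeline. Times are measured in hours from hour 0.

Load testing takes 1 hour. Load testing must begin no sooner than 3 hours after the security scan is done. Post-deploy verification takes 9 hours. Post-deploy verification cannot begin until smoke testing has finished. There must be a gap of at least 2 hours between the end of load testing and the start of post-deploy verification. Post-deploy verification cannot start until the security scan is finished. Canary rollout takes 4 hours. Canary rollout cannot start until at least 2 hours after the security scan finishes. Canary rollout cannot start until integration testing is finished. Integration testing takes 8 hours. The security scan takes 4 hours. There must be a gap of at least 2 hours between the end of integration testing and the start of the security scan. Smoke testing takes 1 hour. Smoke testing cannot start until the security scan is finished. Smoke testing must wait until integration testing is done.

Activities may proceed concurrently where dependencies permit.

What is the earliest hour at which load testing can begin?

17

Integration testing can start immediately at hour 0; it finishes at hour 8.
The security scan waits on integration testing (finishes hour 8, plus 2-hour gap → hour 10), so it starts at hour 10 and finishes at 10 + 4 = hour 14.
Load testing waits on the security scan (finishes hour 14, plus 3-hour gap → hour 17), so the earliest it can start is hour 17.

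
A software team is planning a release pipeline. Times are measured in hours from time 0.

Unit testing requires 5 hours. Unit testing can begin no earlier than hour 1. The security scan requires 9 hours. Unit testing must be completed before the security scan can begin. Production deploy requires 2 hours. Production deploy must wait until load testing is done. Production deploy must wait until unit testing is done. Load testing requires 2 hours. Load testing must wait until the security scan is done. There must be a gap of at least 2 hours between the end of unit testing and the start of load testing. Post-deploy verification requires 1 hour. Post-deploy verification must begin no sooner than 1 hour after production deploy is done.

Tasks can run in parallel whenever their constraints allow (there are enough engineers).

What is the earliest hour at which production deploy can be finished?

After its own release at hour 1, unit testing can start at hour 1 and finishes at hour 6.
After unit testing (finishes hour 6), the security scan can start at hour 6 and finishes at hour 15.
Load testing needs all of the security scan (finishes hour 15); unit testing (finishes hour 6, plus 2-hour gap → hour 8). That puts its earliest start at hour 15; it finishes at 15 + 2 = hour 17.
Production deploy needs all of load testing (finishes hour 17); unit testing (finishes hour 6). That puts its earliest start at hour 17; it finishes at 17 + 2 = hour 19.

19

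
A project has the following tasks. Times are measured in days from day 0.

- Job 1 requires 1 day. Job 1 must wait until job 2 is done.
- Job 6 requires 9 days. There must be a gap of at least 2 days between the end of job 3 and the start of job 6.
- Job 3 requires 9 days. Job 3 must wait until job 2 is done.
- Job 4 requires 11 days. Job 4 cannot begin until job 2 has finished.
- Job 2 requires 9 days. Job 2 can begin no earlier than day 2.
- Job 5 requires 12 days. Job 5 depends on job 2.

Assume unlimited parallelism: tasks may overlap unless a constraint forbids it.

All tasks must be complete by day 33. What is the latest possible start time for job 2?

4

To finish by day 33, job 1 (duration 1) must start no later than day 32.
Nothing follows job 6; the deadline of day 33 is its only limit. It must start by 33 − 9 = day 24.
Job 3 feeds into job 6 (must start by day 24, minus 2-day gap → day 22); so job 3 must finish by day 22 and therefore start by day 13.
Nothing follows job 4; the deadline of day 33 is its only limit. It must start by 33 − 11 = day 22.
Nothing follows job 5; the deadline of day 33 is its only limit. It must start by 33 − 12 = day 21.
For job 2: job 1 (must start by day 32); job 3 (must start by day 13); job 4 (must start by day 22); job 5 (must start by day 21). The most restrictive is day 13; with a 9-day duration, job 2 must start by day 4.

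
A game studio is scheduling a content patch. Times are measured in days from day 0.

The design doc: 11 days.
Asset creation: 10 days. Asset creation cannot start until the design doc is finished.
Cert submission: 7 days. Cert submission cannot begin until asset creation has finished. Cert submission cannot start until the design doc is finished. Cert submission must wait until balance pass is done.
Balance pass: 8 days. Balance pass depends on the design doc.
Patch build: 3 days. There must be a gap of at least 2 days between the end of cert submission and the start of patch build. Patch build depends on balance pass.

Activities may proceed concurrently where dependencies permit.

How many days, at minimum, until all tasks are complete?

33

The design doc can start immediately at day 0; it finishes at day 11.
After the design doc (finishes day 11), balance pass can start at day 11 and finishes at day 19.
After the design doc (finishes day 11), asset creation can start at day 11 and finishes at day 21.
Cert submission cannot start until asset creation (finishes day 21); the design doc (finishes day 11); balance pass (finishes day 19). The controlling bound is day 21, so cert submission finishes at 21 + 7 = day 28.
For patch build: cert submission (finishes day 28, plus 2-day gap → day 30); balance pass (finishes day 19). Taking the maximum gives a start of day 30, and it finishes at 30 + 3 = day 33.
All tasks are finished once the last one completes. Finish times: The design doc at 11, Asset creation at 21, Balance pass at 19, Cert submission at 28, Patch build at 33. The latest is day 33.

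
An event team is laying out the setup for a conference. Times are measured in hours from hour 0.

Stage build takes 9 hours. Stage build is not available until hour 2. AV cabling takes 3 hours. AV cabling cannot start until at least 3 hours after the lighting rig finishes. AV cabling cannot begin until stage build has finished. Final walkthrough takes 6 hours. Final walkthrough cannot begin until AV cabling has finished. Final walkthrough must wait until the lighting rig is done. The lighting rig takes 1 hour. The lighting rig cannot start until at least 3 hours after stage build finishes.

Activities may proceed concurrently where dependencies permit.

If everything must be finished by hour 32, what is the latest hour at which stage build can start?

7

Final walkthrough must finish by hour 32; it takes 6 hours, so it must start by 32 − 6 = hour 26.
AV cabling feeds into final walkthrough (must start by hour 26); so AV cabling must finish by hour 26 and therefore start by hour 23.
The lighting rig must finish in time for AV cabling (must start by hour 23, minus 3-hour gap → hour 20); final walkthrough (must start by hour 26). The tightest is hour 20, so the lighting rig must start by 20 − 1 = hour 19.
Stage build has several dependents: the lighting rig (must start by hour 19, minus 3-hour gap → hour 16); AV cabling (must start by hour 23). The earliest of those limits is hour 16, so stage build must start by 16 − 9 = hour 7.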